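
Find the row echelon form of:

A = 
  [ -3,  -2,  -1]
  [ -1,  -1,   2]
Row operations:
R2 → R2 - (1/3)·R1

Resulting echelon form:
REF = 
  [  -3,   -2,   -1]
  [   0, -1/3,  7/3]

Rank = 2 (number of non-zero pivot rows).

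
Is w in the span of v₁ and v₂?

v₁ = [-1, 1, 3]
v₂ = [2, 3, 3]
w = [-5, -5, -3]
Yes

Form the augmented matrix and row-reduce:
[v₁|v₂|w] = 
  [ -1,   2,  -5]
  [  1,   3,  -5]
  [  3,   3,  -3]
R2 → R2 + (1)·R1
R3 → R3 + (3)·R1
R3 → R3 - (9/5)·R2
REF = 
  [ -1,   2,  -5]
  [  0,   5, -10]
  [  0,   0,   0]

No row of the form [0 0 | nonzero], so the system is consistent. Back-substitution gives c₁ = 1, c₂ = -2: w = (1)·v₁ + (-2)·v₂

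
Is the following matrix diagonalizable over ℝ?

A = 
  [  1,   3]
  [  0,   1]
No

tr(A) = 2, det(A) = 1
Characteristic polynomial: λ² - tr(A)λ + det(A) = λ² - 2λ + 1
λ² - 2λ + 1 = (λ - 1)²
Eigenvalues: 1, 1
λ=1: alg. mult. = 2, geom. mult. = 2 - rank(A - (1)I) = 2 - 1 = 1
Sum of geometric multiplicities = 1 < n = 2, so there aren't enough independent eigenvectors.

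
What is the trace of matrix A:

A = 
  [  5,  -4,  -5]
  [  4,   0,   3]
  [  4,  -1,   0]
5

tr(A) = 5 + 0 + 0 = 5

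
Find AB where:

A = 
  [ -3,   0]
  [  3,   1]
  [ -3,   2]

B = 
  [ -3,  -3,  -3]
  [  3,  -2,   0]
AB = 
  [  9,   9,   9]
  [ -6, -11,  -9]
  [ 15,   5,   9]

A is 3×2 and B is 2×3, so AB is 3×3. Each entry is (row of A)·(column of B):
AB[1,1] = (-3)(-3) + (0)(3) = 9
AB[1,2] = (-3)(-3) + (0)(-2) = 9
AB[1,3] = (-3)(-3) + (0)(0) = 9
AB[2,1] = (3)(-3) + (1)(3) = -6
AB[2,2] = (3)(-3) + (1)(-2) = -11
AB[2,3] = (3)(-3) + (1)(0) = -9
AB[3,1] = (-3)(-3) + (2)(3) = 15
AB[3,2] = (-3)(-3) + (2)(-2) = 5
AB[3,3] = (-3)(-3) + (2)(0) = 9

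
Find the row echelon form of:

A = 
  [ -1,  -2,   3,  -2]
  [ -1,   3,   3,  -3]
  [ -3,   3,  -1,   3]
Row operations:
R2 → R2 - (1)·R1
R3 → R3 - (3)·R1
R3 → R3 - (9/5)·R2

Resulting echelon form:
REF = 
  [  -1,   -2,    3,   -2]
  [   0,    5,    0,   -1]
  [   0,    0,  -10, 54/5]

Rank = 3 (number of non-zero pivot rows).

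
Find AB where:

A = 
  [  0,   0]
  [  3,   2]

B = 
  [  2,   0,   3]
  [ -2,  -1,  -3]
A is 2×2 and B is 2×3, so AB is 2×3. Each entry is (row of A)·(column of B):
AB[1,1] = (0)(2) + (0)(-2) = 0
AB[1,2] = (0)(0) + (0)(-1) = 0
AB[1,3] = (0)(3) + (0)(-3) = 0
AB[2,1] = (3)(2) + (2)(-2) = 2
AB[2,2] = (3)(0) + (2)(-1) = -2
AB[2,3] = (3)(3) + (2)(-3) = 3

AB = 
  [  0,   0,   0]
  [  2,  -2,   3]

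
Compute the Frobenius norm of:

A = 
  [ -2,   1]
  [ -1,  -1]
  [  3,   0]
||A||_F = 4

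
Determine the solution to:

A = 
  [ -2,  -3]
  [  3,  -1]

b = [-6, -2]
x = [0, 2]

Row reduce the augmented matrix [A|b]:
R2 → R2 + (3/2)·R1
REF = 
  [   -2,    -3,    -6]
  [    0, -11/2,   -11]

Back-substitution:
x₂ = (-11) / (-11/2) = 2
x₁ = (-6 - (-3)(2)) / (-2) = 0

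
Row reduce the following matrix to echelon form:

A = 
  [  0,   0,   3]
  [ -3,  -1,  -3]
Row operations:
Swap R1 ↔ R2

Resulting echelon form:
REF = 
  [ -3,  -1,  -3]
  [  0,   0,   3]

Rank = 2 (number of non-zero pivot rows).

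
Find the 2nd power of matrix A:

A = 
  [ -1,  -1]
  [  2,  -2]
A² = A·A:
A²[1,1] = (-1)(-1) + (-1)(2) = -1
A²[1,2] = (-1)(-1) + (-1)(-2) = 3
A²[2,1] = (2)(-1) + (-2)(2) = -6
A²[2,2] = (2)(-1) + (-2)(-2) = 2
A² = 
  [ -1,   3]
  [ -6,   2]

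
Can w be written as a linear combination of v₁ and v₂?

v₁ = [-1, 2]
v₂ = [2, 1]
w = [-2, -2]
Yes

Form the augmented matrix and row-reduce:
[v₁|v₂|w] = 
  [ -1,   2,  -2]
  [  2,   1,  -2]
R2 → R2 + (2)·R1
REF = 
  [ -1,   2,  -2]
  [  0,   5,  -6]

No row of the form [0 0 | nonzero], so the system is consistent. Back-substitution gives c₁ = -2/5, c₂ = -6/5: w = (-2/5)·v₁ + (-6/5)·v₂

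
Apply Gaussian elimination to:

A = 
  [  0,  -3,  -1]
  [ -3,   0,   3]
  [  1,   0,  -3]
Row operations:
Swap R1 ↔ R2
R3 → R3 + (1/3)·R1

Resulting echelon form:
REF = 
  [ -3,   0,   3]
  [  0,  -3,  -1]
  [  0,   0,  -2]

Rank = 3 (number of non-zero pivot rows).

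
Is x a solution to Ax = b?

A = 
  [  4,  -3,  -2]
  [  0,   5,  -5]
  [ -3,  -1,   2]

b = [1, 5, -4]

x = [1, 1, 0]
Yes

Ax = [1, 5, -4] = b ✓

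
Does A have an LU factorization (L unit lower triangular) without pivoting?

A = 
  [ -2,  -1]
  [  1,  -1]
Yes.
A[1,1] = -2 ≠ 0, so Gaussian elimination proceeds without a row swap: multiplier ℓ₂₁ = (1)/(-2) = -1/2, and U[2,2] = -1 - (-1/2)(-1) = -3/2.
L = 
  [   1,    0]
  [-1/2,    1]
U = 
  [  -2,   -1]
  [   0, -3/2]
Check row 2 of LU: [(-1/2)(-2), (-1/2)(-1) + (-3/2)] = [1, -1] = row 2 of A ✓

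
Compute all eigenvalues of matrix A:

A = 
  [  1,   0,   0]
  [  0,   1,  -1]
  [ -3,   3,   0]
λ = 1, (1 + i√11)/2, (1 - i√11)/2  (≈ 1, 0.5 + 1.658i, 0.5 - 1.658i)

Characteristic polynomial: det(λI - A) = λ³ - 2λ² + 4λ - 3
Testing integer divisors of the constant term: p(1) = 0, so (λ - 1) is a factor:
p(λ) = (λ - 1)(λ² - λ + 3)
λ² - λ + 3 = 0  ⇒  λ = (1 ± √((-1)² - 4·(3)))/2 = (1 ± √(-11))/2
  = (1 + i√11)/2,  (1 - i√11)/2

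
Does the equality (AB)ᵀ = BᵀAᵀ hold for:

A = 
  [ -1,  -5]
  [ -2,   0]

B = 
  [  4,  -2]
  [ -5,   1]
Yes

(AB)ᵀ = 
  [ 21,  -8]
  [ -3,   4]

BᵀAᵀ = 
  [ 21,  -8]
  [ -3,   4]

Both sides are equal — this is the standard identity (AB)ᵀ = BᵀAᵀ, which holds for all A, B.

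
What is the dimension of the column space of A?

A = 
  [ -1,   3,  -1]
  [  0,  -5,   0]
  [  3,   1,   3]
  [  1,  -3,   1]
dim(Col(A)) = 2

Row reduce:
R3 → R3 + (3)·R1
R4 → R4 + (1)·R1
R3 → R3 + (2)·R2
REF = 
  [ -1,   3,  -1]
  [  0,  -5,   0]
  [  0,   0,   0]
  [  0,   0,   0]
Pivot columns: 1, 2 → 2 pivots.
dim(Col(A)) = number of pivot columns = 2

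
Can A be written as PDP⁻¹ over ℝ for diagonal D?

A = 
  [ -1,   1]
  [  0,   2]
Yes

tr(A) = 1, det(A) = -2
Characteristic polynomial: λ² - tr(A)λ + det(A) = λ² - λ - 2
λ² - λ - 2 = (λ + 1)(λ - 2)
Eigenvalues: 2, -1
λ=-1: alg. mult. = 1, geom. mult. = 2 - rank(A - (-1)I) = 2 - 1 = 1
λ=2: alg. mult. = 1, geom. mult. = 2 - rank(A - (2)I) = 2 - 1 = 1
Sum of geometric multiplicities equals n, so A has n independent eigenvectors.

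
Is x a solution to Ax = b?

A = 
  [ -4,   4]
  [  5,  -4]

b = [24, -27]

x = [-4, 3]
No

Ax = [28, -32] ≠ b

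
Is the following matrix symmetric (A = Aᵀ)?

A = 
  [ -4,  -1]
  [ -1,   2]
Yes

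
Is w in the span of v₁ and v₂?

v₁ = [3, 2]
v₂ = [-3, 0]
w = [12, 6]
Yes

Form the augmented matrix and row-reduce:
[v₁|v₂|w] = 
  [  3,  -3,  12]
  [  2,   0,   6]
R2 → R2 - (2/3)·R1
REF = 
  [  3,  -3,  12]
  [  0,   2,  -2]

No row of the form [0 0 | nonzero], so the system is consistent. Back-substitution gives c₁ = 3, c₂ = -1: w = (3)·v₁ + (-1)·v₂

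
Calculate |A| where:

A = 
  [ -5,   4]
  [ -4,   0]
For a 2×2 matrix, det = ad - bc = (-5)(0) - (4)(-4) = 16

det(A) = 16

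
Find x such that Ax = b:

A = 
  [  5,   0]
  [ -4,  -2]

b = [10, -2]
x = [2, -3]

Row reduce the augmented matrix [A|b]:
R2 → R2 + (4/5)·R1
REF = 
  [  5,   0,  10]
  [  0,  -2,   6]

Back-substitution:
x₂ = 6 / (-2) = -3
x₁ = (10 - (0)(-3)) / 5 = 2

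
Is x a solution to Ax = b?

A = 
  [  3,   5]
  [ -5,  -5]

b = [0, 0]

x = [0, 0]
Yes

Ax = [0, 0] = b ✓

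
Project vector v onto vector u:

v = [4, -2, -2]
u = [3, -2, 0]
proj_u(v) = [48/13, -32/13, 0]

v·u = (4)(3) + (-2)(-2) + (-2)(0) = 16
u·u = (3)² + (-2)² + (0)² = 13
proj_u(v) = (v·u / u·u) × u = (16/13) × u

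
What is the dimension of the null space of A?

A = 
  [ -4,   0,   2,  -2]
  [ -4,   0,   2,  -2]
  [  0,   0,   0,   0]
nullity(A) = 3

Row reduce:
R2 → R2 - (1)·R1
REF = 
  [ -4,   0,   2,  -2]
  [  0,   0,   0,   0]
  [  0,   0,   0,   0]
Pivot columns: 1 → 1 pivot.
rank(A) = 1, so nullity(A) = 4 - 1 = 3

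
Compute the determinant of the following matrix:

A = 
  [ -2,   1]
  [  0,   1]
For a 2×2 matrix, det = ad - bc = (-2)(1) - (1)(0) = -2

det(A) = -2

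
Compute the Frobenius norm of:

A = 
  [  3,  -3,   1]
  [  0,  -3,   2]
||A||_F = 5.657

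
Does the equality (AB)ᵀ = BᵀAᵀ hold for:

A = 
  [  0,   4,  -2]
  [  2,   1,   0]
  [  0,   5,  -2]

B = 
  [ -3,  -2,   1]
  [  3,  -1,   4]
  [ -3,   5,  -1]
Yes

(AB)ᵀ = 
  [ 18,  -3,  21]
  [-14,  -5, -15]
  [ 18,   6,  22]

BᵀAᵀ = 
  [ 18,  -3,  21]
  [-14,  -5, -15]
  [ 18,   6,  22]

Both sides are equal — this is the standard identity (AB)ᵀ = BᵀAᵀ, which holds for all A, B.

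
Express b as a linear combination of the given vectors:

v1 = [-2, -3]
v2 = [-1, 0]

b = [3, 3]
c1 = -1, c2 = -1

b = -1·v1 + -1·v2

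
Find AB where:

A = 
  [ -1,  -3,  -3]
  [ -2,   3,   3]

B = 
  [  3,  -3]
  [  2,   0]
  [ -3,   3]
A is 2×3 and B is 3×2, so AB is 2×2. Each entry is (row of A)·(column of B):
AB[1,1] = (-1)(3) + (-3)(2) + (-3)(-3) = 0
AB[1,2] = (-1)(-3) + (-3)(0) + (-3)(3) = -6
AB[2,1] = (-2)(3) + (3)(2) + (3)(-3) = -9
AB[2,2] = (-2)(-3) + (3)(0) + (3)(3) = 15

AB = 
  [  0,  -6]
  [ -9,  15]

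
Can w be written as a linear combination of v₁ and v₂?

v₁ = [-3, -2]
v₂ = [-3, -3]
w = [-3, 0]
Yes

Form the augmented matrix and row-reduce:
[v₁|v₂|w] = 
  [ -3,  -3,  -3]
  [ -2,  -3,   0]
R2 → R2 - (2/3)·R1
REF = 
  [ -3,  -3,  -3]
  [  0,  -1,   2]

No row of the form [0 0 | nonzero], so the system is consistent. Back-substitution gives c₁ = 3, c₂ = -2: w = (3)·v₁ + (-2)·v₂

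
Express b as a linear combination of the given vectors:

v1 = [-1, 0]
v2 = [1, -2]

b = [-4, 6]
c1 = 1, c2 = -3

b = 1·v1 + -3·v2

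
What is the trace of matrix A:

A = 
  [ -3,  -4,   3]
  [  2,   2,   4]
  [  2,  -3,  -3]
-4

tr(A) = -3 + 2 + -3 = -4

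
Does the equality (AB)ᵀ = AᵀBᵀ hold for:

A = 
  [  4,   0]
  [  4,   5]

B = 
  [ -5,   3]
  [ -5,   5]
No

(AB)ᵀ = 
  [-20, -45]
  [ 12,  37]

AᵀBᵀ = 
  [ -8,   0]
  [ 15,  25]

The two matrices differ, so (AB)ᵀ ≠ AᵀBᵀ in general. The correct identity is (AB)ᵀ = BᵀAᵀ.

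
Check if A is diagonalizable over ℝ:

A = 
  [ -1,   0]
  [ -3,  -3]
Yes

tr(A) = -4, det(A) = 3
Characteristic polynomial: λ² - tr(A)λ + det(A) = λ² + 4λ + 3
λ² + 4λ + 3 = (λ + 3)(λ + 1)
Eigenvalues: -1, -3
λ=-3: alg. mult. = 1, geom. mult. = 2 - rank(A - (-3)I) = 2 - 1 = 1
λ=-1: alg. mult. = 1, geom. mult. = 2 - rank(A - (-1)I) = 2 - 1 = 1
Sum of geometric multiplicities equals n, so A has n independent eigenvectors.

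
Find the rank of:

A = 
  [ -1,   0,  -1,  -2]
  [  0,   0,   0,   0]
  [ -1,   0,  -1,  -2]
rank(A) = 1

Row reduce:
R3 → R3 - (1)·R1
REF = 
  [ -1,   0,  -1,  -2]
  [  0,   0,   0,   0]
  [  0,   0,   0,   0]
Pivot columns: 1 → 1 pivot.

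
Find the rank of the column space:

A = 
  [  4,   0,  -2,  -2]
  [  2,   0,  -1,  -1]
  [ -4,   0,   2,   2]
Row reduce:
R2 → R2 - (1/2)·R1
R3 → R3 + (1)·R1
REF = 
  [  4,   0,  -2,  -2]
  [  0,   0,   0,   0]
  [  0,   0,   0,   0]
Pivot columns: 1 → 1 pivot.
dim(Col(A)) = number of pivot columns = 1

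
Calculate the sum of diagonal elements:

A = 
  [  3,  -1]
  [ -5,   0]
3

tr(A) = 3 + 0 = 3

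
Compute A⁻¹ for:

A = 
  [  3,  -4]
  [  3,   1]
det(A) = (3)(1) - (-4)(3) = 15
For a 2×2 matrix, A⁻¹ = (1/det(A)) · [[d, -b], [-c, a]]
    = (1/15) · [[1, 4], [-3, 3]]

A⁻¹ = 
  [1/15, 4/15]
  [-1/5,  1/5]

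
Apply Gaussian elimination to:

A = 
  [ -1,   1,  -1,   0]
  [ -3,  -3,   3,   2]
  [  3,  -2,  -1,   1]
Row operations:
R2 → R2 - (3)·R1
R3 → R3 + (3)·R1
R3 → R3 + (1/6)·R2

Resulting echelon form:
REF = 
  [ -1,   1,  -1,   0]
  [  0,  -6,   6,   2]
  [  0,   0,  -3, 4/3]

Rank = 3 (number of non-zero pivot rows).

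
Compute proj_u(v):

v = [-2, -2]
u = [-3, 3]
v·u = (-2)(-3) + (-2)(3) = 0
u·u = (-3)² + (3)² = 18
proj_u(v) = (v·u / u·u) × u = (0/18) × u = (0) × u

proj_u(v) = [0, 0]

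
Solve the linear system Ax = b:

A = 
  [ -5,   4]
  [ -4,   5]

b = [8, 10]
Row reduce the augmented matrix [A|b]:
R2 → R2 - (4/5)·R1
REF = 
  [  -5,    4,    8]
  [   0,  9/5, 18/5]

Back-substitution:
x₂ = (18/5) / (9/5) = 2
x₁ = (8 - (4)(2)) / (-5) = 0

x = [0, 2]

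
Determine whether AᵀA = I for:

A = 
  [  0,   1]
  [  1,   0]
Yes

AᵀA = 
  [  1,   0]
  [  0,   1]
= I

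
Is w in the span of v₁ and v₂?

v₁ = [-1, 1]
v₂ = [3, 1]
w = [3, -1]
Yes

Form the augmented matrix and row-reduce:
[v₁|v₂|w] = 
  [ -1,   3,   3]
  [  1,   1,  -1]
R2 → R2 + (1)·R1
REF = 
  [ -1,   3,   3]
  [  0,   4,   2]

No row of the form [0 0 | nonzero], so the system is consistent. Back-substitution gives c₁ = -3/2, c₂ = 1/2: w = (-3/2)·v₁ + (1/2)·v₂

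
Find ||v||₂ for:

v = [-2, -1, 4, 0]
4.583

||v||₂ = √((-2)² + (-1)² + (4)² + (0)²) = √21 = 4.583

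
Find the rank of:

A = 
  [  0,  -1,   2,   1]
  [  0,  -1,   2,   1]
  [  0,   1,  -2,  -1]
Row reduce:
R2 → R2 - (1)·R1
R3 → R3 + (1)·R1
REF = 
  [  0,  -1,   2,   1]
  [  0,   0,   0,   0]
  [  0,   0,   0,   0]
Pivot columns: 2 → 1 pivot.

rank(A) = 1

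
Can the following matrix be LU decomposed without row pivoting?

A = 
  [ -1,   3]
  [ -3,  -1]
Yes.
A[1,1] = -1 ≠ 0, so Gaussian elimination proceeds without a row swap: multiplier ℓ₂₁ = (-3)/(-1) = 3, and U[2,2] = -1 - (3)(3) = -10.
L = 
  [  1,   0]
  [  3,   1]
U = 
  [ -1,   3]
  [  0, -10]
Check row 2 of LU: [(3)(-1), (3)(3) + (-10)] = [-3, -1] = row 2 of A ✓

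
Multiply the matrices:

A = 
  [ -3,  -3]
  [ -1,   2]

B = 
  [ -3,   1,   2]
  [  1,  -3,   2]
A is 2×2 and B is 2×3, so AB is 2×3. Each entry is (row of A)·(column of B):
AB[1,1] = (-3)(-3) + (-3)(1) = 6
AB[1,2] = (-3)(1) + (-3)(-3) = 6
AB[1,3] = (-3)(2) + (-3)(2) = -12
AB[2,1] = (-1)(-3) + (2)(1) = 5
AB[2,2] = (-1)(1) + (2)(-3) = -7
AB[2,3] = (-1)(2) + (2)(2) = 2

AB = 
  [  6,   6, -12]
  [  5,  -7,   2]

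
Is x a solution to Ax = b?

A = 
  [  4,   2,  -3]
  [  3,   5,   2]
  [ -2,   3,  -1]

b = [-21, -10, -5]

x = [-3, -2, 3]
No

Ax = [-25, -13, -3] ≠ b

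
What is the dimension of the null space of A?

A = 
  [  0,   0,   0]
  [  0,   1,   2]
nullity(A) = 2

Row reduce:
Swap R1 ↔ R2
REF = 
  [  0,   1,   2]
  [  0,   0,   0]
Pivot columns: 2 → 1 pivot.
rank(A) = 1, so nullity(A) = 3 - 1 = 2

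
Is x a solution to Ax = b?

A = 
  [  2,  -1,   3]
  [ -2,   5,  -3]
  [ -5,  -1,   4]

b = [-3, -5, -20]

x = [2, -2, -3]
Yes

Ax = [-3, -5, -20] = b ✓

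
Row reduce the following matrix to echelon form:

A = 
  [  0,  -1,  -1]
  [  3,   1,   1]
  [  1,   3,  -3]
Row operations:
Swap R1 ↔ R2
R3 → R3 - (1/3)·R1
R3 → R3 + (8/3)·R2

Resulting echelon form:
REF = 
  [  3,   1,   1]
  [  0,  -1,  -1]
  [  0,   0,  -6]

Rank = 3 (number of non-zero pivot rows).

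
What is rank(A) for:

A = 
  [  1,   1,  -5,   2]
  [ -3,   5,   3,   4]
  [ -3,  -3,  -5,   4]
rank(A) = 3

Row reduce:
R2 → R2 + (3)·R1
R3 → R3 + (3)·R1
REF = 
  [  1,   1,  -5,   2]
  [  0,   8, -12,  10]
  [  0,   0, -20,  10]
Pivot columns: 1, 2, 3 → 3 pivots.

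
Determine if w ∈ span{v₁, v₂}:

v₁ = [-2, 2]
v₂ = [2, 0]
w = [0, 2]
Yes

Form the augmented matrix and row-reduce:
[v₁|v₂|w] = 
  [ -2,   2,   0]
  [  2,   0,   2]
R2 → R2 + (1)·R1
REF = 
  [ -2,   2,   0]
  [  0,   2,   2]

No row of the form [0 0 | nonzero], so the system is consistent. Back-substitution gives c₁ = 1, c₂ = 1: w = (1)·v₁ + (1)·v₂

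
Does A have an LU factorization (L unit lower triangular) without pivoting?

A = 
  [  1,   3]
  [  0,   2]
Yes.
A[1,1] = 1 ≠ 0, so Gaussian elimination proceeds without a row swap: multiplier ℓ₂₁ = (0)/(1) = 0, and U[2,2] = 2 - (0)(3) = 2.
L = 
  [  1,   0]
  [  0,   1]
U = 
  [  1,   3]
  [  0,   2]
Check row 2 of LU: [(0)(1), (0)(3) + 2] = [0, 2] = row 2 of A ✓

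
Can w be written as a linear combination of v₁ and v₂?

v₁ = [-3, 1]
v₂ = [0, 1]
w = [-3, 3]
Yes

Form the augmented matrix and row-reduce:
[v₁|v₂|w] = 
  [ -3,   0,  -3]
  [  1,   1,   3]
R2 → R2 + (1/3)·R1
REF = 
  [ -3,   0,  -3]
  [  0,   1,   2]

No row of the form [0 0 | nonzero], so the system is consistent. Back-substitution gives c₁ = 1, c₂ = 2: w = (1)·v₁ + (2)·v₂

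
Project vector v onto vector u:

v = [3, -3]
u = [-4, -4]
v·u = (3)(-4) + (-3)(-4) = 0
u·u = (-4)² + (-4)² = 32
proj_u(v) = (v·u / u·u) × u = (0/32) × u = (0) × u

proj_u(v) = [0, 0]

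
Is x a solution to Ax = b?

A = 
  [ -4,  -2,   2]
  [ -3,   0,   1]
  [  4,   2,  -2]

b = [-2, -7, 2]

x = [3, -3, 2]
Yes

Ax = [-2, -7, 2] = b ✓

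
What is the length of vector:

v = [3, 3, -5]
6.557

||v||₂ = √((3)² + (3)² + (-5)²) = √43 = 6.557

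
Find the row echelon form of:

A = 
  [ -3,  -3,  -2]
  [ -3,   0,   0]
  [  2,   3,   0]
Row operations:
R2 → R2 - (1)·R1
R3 → R3 + (2/3)·R1
R3 → R3 - (1/3)·R2

Resulting echelon form:
REF = 
  [ -3,  -3,  -2]
  [  0,   3,   2]
  [  0,   0,  -2]

Rank = 3 (number of non-zero pivot rows).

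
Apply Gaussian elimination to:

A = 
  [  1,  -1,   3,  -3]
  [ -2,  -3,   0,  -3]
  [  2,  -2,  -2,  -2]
Row operations:
R2 → R2 + (2)·R1
R3 → R3 - (2)·R1

Resulting echelon form:
REF = 
  [  1,  -1,   3,  -3]
  [  0,  -5,   6,  -9]
  [  0,   0,  -8,   4]

Rank = 3 (number of non-zero pivot rows).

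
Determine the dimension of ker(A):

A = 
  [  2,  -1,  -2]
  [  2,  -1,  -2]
nullity(A) = 2

Row reduce:
R2 → R2 - (1)·R1
REF = 
  [  2,  -1,  -2]
  [  0,   0,   0]
Pivot columns: 1 → 1 pivot.
rank(A) = 1, so nullity(A) = 3 - 1 = 2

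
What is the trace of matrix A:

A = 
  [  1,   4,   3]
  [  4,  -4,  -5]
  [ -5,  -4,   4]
1

tr(A) = 1 + -4 + 4 = 1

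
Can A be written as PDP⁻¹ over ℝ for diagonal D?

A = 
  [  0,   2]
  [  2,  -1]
Yes

tr(A) = -1, det(A) = -4
Characteristic polynomial: λ² - tr(A)λ + det(A) = λ² + λ - 4
λ² + λ - 4 = 0  ⇒  λ = (-1 ± √((1)² - 4·(-4)))/2 = (-1 ± √(17))/2
  = (-1 + √17)/2,  (-1 - √17)/2
Eigenvalues: (-1 + √17)/2, (-1 - √17)/2  (≈ 1.562, -2.562)
The two irrational eigenvalues are distinct (simple), so each has alg. mult. = geom. mult. = 1.
Sum of geometric multiplicities equals n, so A has n independent eigenvectors.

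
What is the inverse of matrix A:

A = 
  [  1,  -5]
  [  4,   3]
det(A) = (1)(3) - (-5)(4) = 23
For a 2×2 matrix, A⁻¹ = (1/det(A)) · [[d, -b], [-c, a]]
    = (1/23) · [[3, 5], [-4, 1]]

A⁻¹ = 
  [ 3/23,  5/23]
  [-4/23,  1/23]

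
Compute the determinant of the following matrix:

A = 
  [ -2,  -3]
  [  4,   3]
For a 2×2 matrix, det = ad - bc = (-2)(3) - (-3)(4) = 6

det(A) = 6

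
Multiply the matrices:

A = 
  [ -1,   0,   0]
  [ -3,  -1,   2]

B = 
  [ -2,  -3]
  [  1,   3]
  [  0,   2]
A is 2×3 and B is 3×2, so AB is 2×2. Each entry is (row of A)·(column of B):
AB[1,1] = (-1)(-2) + (0)(1) + (0)(0) = 2
AB[1,2] = (-1)(-3) + (0)(3) + (0)(2) = 3
AB[2,1] = (-3)(-2) + (-1)(1) + (2)(0) = 5
AB[2,2] = (-3)(-3) + (-1)(3) + (2)(2) = 10

AB = 
  [  2,   3]
  [  5,  10]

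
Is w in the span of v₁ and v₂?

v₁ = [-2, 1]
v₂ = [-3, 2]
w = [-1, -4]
Yes

Form the augmented matrix and row-reduce:
[v₁|v₂|w] = 
  [ -2,  -3,  -1]
  [  1,   2,  -4]
R2 → R2 + (1/2)·R1
REF = 
  [  -2,   -3,   -1]
  [   0,  1/2, -9/2]

No row of the form [0 0 | nonzero], so the system is consistent. Back-substitution gives c₁ = 14, c₂ = -9: w = (14)·v₁ + (-9)·v₂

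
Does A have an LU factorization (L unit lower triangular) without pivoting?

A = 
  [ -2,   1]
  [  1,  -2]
Yes.
A[1,1] = -2 ≠ 0, so Gaussian elimination proceeds without a row swap: multiplier ℓ₂₁ = (1)/(-2) = -1/2, and U[2,2] = -2 - (-1/2)(1) = -3/2.
L = 
  [   1,    0]
  [-1/2,    1]
U = 
  [  -2,    1]
  [   0, -3/2]
Check row 2 of LU: [(-1/2)(-2), (-1/2)(1) + (-3/2)] = [1, -2] = row 2 of A ✓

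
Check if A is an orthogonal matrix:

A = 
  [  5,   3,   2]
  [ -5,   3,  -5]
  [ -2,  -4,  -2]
No

AᵀA = 
  [ 54,   8,  39]
  [  8,  34,  -1]
  [ 39,  -1,  33]
≠ I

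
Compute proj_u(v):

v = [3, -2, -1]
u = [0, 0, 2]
proj_u(v) = [0, 0, -1]

v·u = (3)(0) + (-2)(0) + (-1)(2) = -2
u·u = (0)² + (0)² + (2)² = 4
proj_u(v) = (v·u / u·u) × u = (-2/4) × u = (-1/2) × u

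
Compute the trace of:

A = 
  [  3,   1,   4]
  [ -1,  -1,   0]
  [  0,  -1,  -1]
1

tr(A) = 3 + -1 + -1 = 1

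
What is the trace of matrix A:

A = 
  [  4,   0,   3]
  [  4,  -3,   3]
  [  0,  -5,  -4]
-3

tr(A) = 4 + -3 + -4 = -3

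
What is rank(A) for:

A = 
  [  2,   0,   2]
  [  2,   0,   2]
rank(A) = 1

Row reduce:
R2 → R2 - (1)·R1
REF = 
  [  2,   0,   2]
  [  0,   0,   0]
Pivot columns: 1 → 1 pivot.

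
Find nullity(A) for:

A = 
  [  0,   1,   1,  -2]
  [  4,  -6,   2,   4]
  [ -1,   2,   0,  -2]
nullity(A) = 2

Row reduce:
Swap R1 ↔ R2
R3 → R3 + (1/4)·R1
R3 → R3 - (1/2)·R2
REF = 
  [  4,  -6,   2,   4]
  [  0,   1,   1,  -2]
  [  0,   0,   0,   0]
Pivot columns: 1, 2 → 2 pivots.
rank(A) = 2, so nullity(A) = 4 - 2 = 2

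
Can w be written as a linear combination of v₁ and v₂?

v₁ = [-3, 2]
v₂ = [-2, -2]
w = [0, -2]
Yes

Form the augmented matrix and row-reduce:
[v₁|v₂|w] = 
  [ -3,  -2,   0]
  [  2,  -2,  -2]
R2 → R2 + (2/3)·R1
REF = 
  [   -3,    -2,     0]
  [    0, -10/3,    -2]

No row of the form [0 0 | nonzero], so the system is consistent. Back-substitution gives c₁ = -2/5, c₂ = 3/5: w = (-2/5)·v₁ + (3/5)·v₂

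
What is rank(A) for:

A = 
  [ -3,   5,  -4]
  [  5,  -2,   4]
rank(A) = 2

Row reduce:
R2 → R2 + (5/3)·R1
REF = 
  [  -3,    5,   -4]
  [   0, 19/3, -8/3]
Pivot columns: 1, 2 → 2 pivots.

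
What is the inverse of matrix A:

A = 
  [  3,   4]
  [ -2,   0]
det(A) = (3)(0) - (4)(-2) = 8
For a 2×2 matrix, A⁻¹ = (1/det(A)) · [[d, -b], [-c, a]]
    = (1/8) · [[0, -4], [2, 3]]

A⁻¹ = 
  [   0, -1/2]
  [ 1/4,  3/8]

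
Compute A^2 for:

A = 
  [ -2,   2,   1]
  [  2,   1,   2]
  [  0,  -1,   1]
A² = A·A:
A²[1,1] = (-2)(-2) + (2)(2) + (1)(0) = 8
A²[1,2] = (-2)(2) + (2)(1) + (1)(-1) = -3
A²[1,3] = (-2)(1) + (2)(2) + (1)(1) = 3
A²[2,1] = (2)(-2) + (1)(2) + (2)(0) = -2
A²[2,2] = (2)(2) + (1)(1) + (2)(-1) = 3
A²[2,3] = (2)(1) + (1)(2) + (2)(1) = 6
A²[3,1] = (0)(-2) + (-1)(2) + (1)(0) = -2
A²[3,2] = (0)(2) + (-1)(1) + (1)(-1) = -2
A²[3,3] = (0)(1) + (-1)(2) + (1)(1) = -1
A² = 
  [  8,  -3,   3]
  [ -2,   3,   6]
  [ -2,  -2,  -1]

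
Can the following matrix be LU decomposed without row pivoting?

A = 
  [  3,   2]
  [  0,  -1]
Yes.
A[1,1] = 3 ≠ 0, so Gaussian elimination proceeds without a row swap: multiplier ℓ₂₁ = (0)/(3) = 0, and U[2,2] = -1 - (0)(2) = -1.
L = 
  [  1,   0]
  [  0,   1]
U = 
  [  3,   2]
  [  0,  -1]
Check row 2 of LU: [(0)(3), (0)(2) + (-1)] = [0, -1] = row 2 of A ✓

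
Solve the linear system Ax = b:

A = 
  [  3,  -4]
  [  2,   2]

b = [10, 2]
x = [2, -1]

Row reduce the augmented matrix [A|b]:
R2 → R2 - (2/3)·R1
REF = 
  [    3,    -4,    10]
  [    0,  14/3, -14/3]

Back-substitution:
x₂ = (-14/3) / (14/3) = -1
x₁ = (10 - (-4)(-1)) / 3 = 2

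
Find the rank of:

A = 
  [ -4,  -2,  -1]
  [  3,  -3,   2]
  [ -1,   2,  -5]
rank(A) = 3

Row reduce:
R2 → R2 + (3/4)·R1
R3 → R3 - (1/4)·R1
R3 → R3 + (5/9)·R2
REF = 
  [    -4,     -2,     -1]
  [     0,   -9/2,    5/4]
  [     0,      0, -73/18]
Pivot columns: 1, 2, 3 → 3 pivots.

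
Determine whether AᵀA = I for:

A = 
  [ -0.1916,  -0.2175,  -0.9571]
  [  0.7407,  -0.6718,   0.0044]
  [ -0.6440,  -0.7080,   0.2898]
Yes

AᵀA = 
  [  1.0001,   0,   0]
  [  0,   0.9999,   0]
  [  0,   0,   1]
≈ I (equal to I up to the 4-dp rounding of the entries)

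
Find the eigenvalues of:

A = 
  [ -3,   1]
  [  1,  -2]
λ = (-5 + √5)/2, (-5 - √5)/2  (≈ -1.382, -3.618)

tr(A) = -5, det(A) = 5
Characteristic polynomial: λ² - tr(A)λ + det(A) = λ² + 5λ + 5
λ² + 5λ + 5 = 0  ⇒  λ = (-5 ± √((5)² - 4·(5)))/2 = (-5 ± √(5))/2
  = (-5 + √5)/2,  (-5 - √5)/2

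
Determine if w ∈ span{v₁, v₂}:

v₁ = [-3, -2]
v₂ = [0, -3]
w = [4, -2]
Yes

Form the augmented matrix and row-reduce:
[v₁|v₂|w] = 
  [ -3,   0,   4]
  [ -2,  -3,  -2]
R2 → R2 - (2/3)·R1
REF = 
  [   -3,     0,     4]
  [    0,    -3, -14/3]

No row of the form [0 0 | nonzero], so the system is consistent. Back-substitution gives c₁ = -4/3, c₂ = 14/9: w = (-4/3)·v₁ + (14/9)·v₂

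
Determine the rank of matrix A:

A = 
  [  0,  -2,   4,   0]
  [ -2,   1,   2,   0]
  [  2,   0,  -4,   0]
rank(A) = 2

Row reduce:
Swap R1 ↔ R2
R3 → R3 + (1)·R1
R3 → R3 + (1/2)·R2
REF = 
  [ -2,   1,   2,   0]
  [  0,  -2,   4,   0]
  [  0,   0,   0,   0]
Pivot columns: 1, 2 → 2 pivots.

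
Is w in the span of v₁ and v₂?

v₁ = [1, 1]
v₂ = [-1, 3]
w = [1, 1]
Yes

Form the augmented matrix and row-reduce:
[v₁|v₂|w] = 
  [  1,  -1,   1]
  [  1,   3,   1]
R2 → R2 - (1)·R1
REF = 
  [  1,  -1,   1]
  [  0,   4,   0]

No row of the form [0 0 | nonzero], so the system is consistent. Back-substitution gives c₁ = 1, c₂ = 0: w = (1)·v₁ + (0)·v₂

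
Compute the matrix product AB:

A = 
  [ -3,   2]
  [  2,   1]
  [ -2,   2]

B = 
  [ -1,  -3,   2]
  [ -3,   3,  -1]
A is 3×2 and B is 2×3, so AB is 3×3. Each entry is (row of A)·(column of B):
AB[1,1] = (-3)(-1) + (2)(-3) = -3
AB[1,2] = (-3)(-3) + (2)(3) = 15
AB[1,3] = (-3)(2) + (2)(-1) = -8
AB[2,1] = (2)(-1) + (1)(-3) = -5
AB[2,2] = (2)(-3) + (1)(3) = -3
AB[2,3] = (2)(2) + (1)(-1) = 3
AB[3,1] = (-2)(-1) + (2)(-3) = -4
AB[3,2] = (-2)(-3) + (2)(3) = 12
AB[3,3] = (-2)(2) + (2)(-1) = -6

AB = 
  [ -3,  15,  -8]
  [ -5,  -3,   3]
  [ -4,  12,  -6]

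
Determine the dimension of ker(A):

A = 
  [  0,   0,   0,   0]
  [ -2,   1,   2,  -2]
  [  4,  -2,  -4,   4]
nullity(A) = 3

Row reduce:
Swap R1 ↔ R2
R3 → R3 + (2)·R1
REF = 
  [ -2,   1,   2,  -2]
  [  0,   0,   0,   0]
  [  0,   0,   0,   0]
Pivot columns: 1 → 1 pivot.
rank(A) = 1, so nullity(A) = 4 - 1 = 3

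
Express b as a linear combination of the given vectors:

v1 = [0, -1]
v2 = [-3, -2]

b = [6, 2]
c1 = 2, c2 = -2

b = 2·v1 + -2·v2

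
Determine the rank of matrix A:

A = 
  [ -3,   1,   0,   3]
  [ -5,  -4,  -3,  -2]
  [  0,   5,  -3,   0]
Row reduce:
R2 → R2 - (5/3)·R1
R3 → R3 + (15/17)·R2
REF = 
  [     -3,       1,       0,       3]
  [      0,   -17/3,      -3,      -7]
  [      0,       0,  -96/17, -105/17]
Pivot columns: 1, 2, 3 → 3 pivots.

rank(A) = 3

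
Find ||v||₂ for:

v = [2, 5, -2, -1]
5.831

||v||₂ = √((2)² + (5)² + (-2)² + (-1)²) = √34 = 5.831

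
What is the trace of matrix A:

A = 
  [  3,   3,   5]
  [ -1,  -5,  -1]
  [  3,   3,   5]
3

tr(A) = 3 + -5 + 5 = 3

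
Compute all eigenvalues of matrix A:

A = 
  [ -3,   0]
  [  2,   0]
λ = 0, -3

tr(A) = -3, det(A) = 0
Characteristic polynomial: λ² - tr(A)λ + det(A) = λ² + 3λ
λ² + 3λ = λ(λ + 3)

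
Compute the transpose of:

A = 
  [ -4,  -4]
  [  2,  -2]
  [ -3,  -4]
Aᵀ = 
  [ -4,   2,  -3]
  [ -4,  -2,  -4]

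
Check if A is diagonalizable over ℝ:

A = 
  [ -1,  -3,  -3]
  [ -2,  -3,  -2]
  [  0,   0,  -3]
Yes

Characteristic polynomial: det(λI - A) = λ³ + 7λ² + 9λ - 9
Testing integer divisors of the constant term: p(-3) = 0, so (λ + 3) is a factor:
p(λ) = (λ + 3)(λ² + 4λ - 3)
λ² + 4λ - 3 = 0  ⇒  λ = (-4 ± √((4)² - 4·(-3)))/2 = (-4 ± √(28))/2
  = -2 + √7,  -2 - √7
Eigenvalues: -3, -2 + √7, -2 - √7  (≈ -3, 0.6458, -4.646)
The two irrational eigenvalues are distinct (simple), so each has alg. mult. = geom. mult. = 1.
λ=-3: alg. mult. = 1, geom. mult. = 3 - rank(A - (-3)I) = 3 - 2 = 1
Sum of geometric multiplicities equals n, so A has n independent eigenvectors.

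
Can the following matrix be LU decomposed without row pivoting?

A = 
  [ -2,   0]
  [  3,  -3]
Yes.
A[1,1] = -2 ≠ 0, so Gaussian elimination proceeds without a row swap: multiplier ℓ₂₁ = (3)/(-2) = -3/2, and U[2,2] = -3 - (-3/2)(0) = -3.
L = 
  [   1,    0]
  [-3/2,    1]
U = 
  [ -2,   0]
  [  0,  -3]
Check row 2 of LU: [(-3/2)(-2), (-3/2)(0) + (-3)] = [3, -3] = row 2 of A ✓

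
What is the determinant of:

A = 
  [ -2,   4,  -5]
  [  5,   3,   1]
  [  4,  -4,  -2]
220

Cofactor expansion along row 1:
det(A) = (-2)·((3)(-2) - (1)(-4)) - (4)·((5)(-2) - (1)(4)) + (-5)·((5)(-4) - (3)(4))
  = (-2)(-2) - (4)(-14) + (-5)(-32)
  = 220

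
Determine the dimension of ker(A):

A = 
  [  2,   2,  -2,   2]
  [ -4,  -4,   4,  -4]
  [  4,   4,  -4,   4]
nullity(A) = 3

Row reduce:
R2 → R2 + (2)·R1
R3 → R3 - (2)·R1
REF = 
  [  2,   2,  -2,   2]
  [  0,   0,   0,   0]
  [  0,   0,   0,   0]
Pivot columns: 1 → 1 pivot.
rank(A) = 1, so nullity(A) = 4 - 1 = 3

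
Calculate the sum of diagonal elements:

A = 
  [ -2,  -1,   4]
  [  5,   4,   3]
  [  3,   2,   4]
6

tr(A) = -2 + 4 + 4 = 6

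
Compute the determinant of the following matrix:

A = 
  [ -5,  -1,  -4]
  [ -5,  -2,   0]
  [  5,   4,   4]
60

Cofactor expansion along row 1:
det(A) = (-5)·((-2)(4) - (0)(4)) - (-1)·((-5)(4) - (0)(5)) + (-4)·((-5)(4) - (-2)(5))
  = (-5)(-8) - (-1)(-20) + (-4)(-10)
  = 60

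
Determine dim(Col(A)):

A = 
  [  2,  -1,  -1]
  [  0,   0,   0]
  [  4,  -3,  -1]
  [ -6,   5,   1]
dim(Col(A)) = 2

Row reduce:
R3 → R3 - (2)·R1
R4 → R4 + (3)·R1
Swap R2 ↔ R3
R4 → R4 + (2)·R2
REF = 
  [  2,  -1,  -1]
  [  0,  -1,   1]
  [  0,   0,   0]
  [  0,   0,   0]
Pivot columns: 1, 2 → 2 pivots.
dim(Col(A)) = number of pivot columns = 2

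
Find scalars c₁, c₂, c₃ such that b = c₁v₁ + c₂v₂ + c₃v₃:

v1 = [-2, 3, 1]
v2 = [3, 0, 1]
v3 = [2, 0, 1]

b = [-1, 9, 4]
c1 = 3, c2 = 3, c3 = -2

b = 3·v1 + 3·v2 + -2·v3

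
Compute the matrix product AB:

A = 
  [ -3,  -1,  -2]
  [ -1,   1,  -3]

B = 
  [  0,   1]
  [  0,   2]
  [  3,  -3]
AB = 
  [ -6,   1]
  [ -9,  10]

A is 2×3 and B is 3×2, so AB is 2×2. Each entry is (row of A)·(column of B):
AB[1,1] = (-3)(0) + (-1)(0) + (-2)(3) = -6
AB[1,2] = (-3)(1) + (-1)(2) + (-2)(-3) = 1
AB[2,1] = (-1)(0) + (1)(0) + (-3)(3) = -9
AB[2,2] = (-1)(1) + (1)(2) + (-3)(-3) = 10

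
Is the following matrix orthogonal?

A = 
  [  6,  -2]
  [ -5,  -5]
No

AᵀA = 
  [ 61,  13]
  [ 13,  29]
≠ I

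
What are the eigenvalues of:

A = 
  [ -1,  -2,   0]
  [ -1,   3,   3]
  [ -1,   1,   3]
λ = 1, 2 + √10, 2 - √10  (≈ 1, 5.162, -1.162)

Characteristic polynomial: det(λI - A) = λ³ - 5λ² - 2λ + 6
Testing integer divisors of the constant term: p(1) = 0, so (λ - 1) is a factor:
p(λ) = (λ - 1)(λ² - 4λ - 6)
λ² - 4λ - 6 = 0  ⇒  λ = (4 ± √((-4)² - 4·(-6)))/2 = (4 ± √(40))/2
  = 2 + √10,  2 - √10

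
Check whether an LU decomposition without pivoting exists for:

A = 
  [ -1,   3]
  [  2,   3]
Yes.
A[1,1] = -1 ≠ 0, so Gaussian elimination proceeds without a row swap: multiplier ℓ₂₁ = (2)/(-1) = -2, and U[2,2] = 3 - (-2)(3) = 9.
L = 
  [  1,   0]
  [ -2,   1]
U = 
  [ -1,   3]
  [  0,   9]
Check row 2 of LU: [(-2)(-1), (-2)(3) + 9] = [2, 3] = row 2 of A ✓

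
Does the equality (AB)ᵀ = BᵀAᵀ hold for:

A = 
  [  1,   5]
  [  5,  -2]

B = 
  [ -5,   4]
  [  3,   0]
Yes

(AB)ᵀ = 
  [ 10, -31]
  [  4,  20]

BᵀAᵀ = 
  [ 10, -31]
  [  4,  20]

Both sides are equal — this is the standard identity (AB)ᵀ = BᵀAᵀ, which holds for all A, B.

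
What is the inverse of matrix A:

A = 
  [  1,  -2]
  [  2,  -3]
det(A) = (1)(-3) - (-2)(2) = 1
For a 2×2 matrix, A⁻¹ = (1/det(A)) · [[d, -b], [-c, a]]
    = (1) · [[-3, 2], [-2, 1]]

A⁻¹ = 
  [ -3,   2]
  [ -2,   1]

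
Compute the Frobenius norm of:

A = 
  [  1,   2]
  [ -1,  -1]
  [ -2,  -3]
||A||_F = 4.472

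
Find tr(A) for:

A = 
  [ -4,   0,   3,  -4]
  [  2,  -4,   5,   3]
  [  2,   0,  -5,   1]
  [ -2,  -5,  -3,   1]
-12

tr(A) = -4 + -4 + -5 + 1 = -12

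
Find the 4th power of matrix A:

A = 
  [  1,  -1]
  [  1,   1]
A^4 = 
  [ -4,   0]
  [  0,  -4]

A² = A·A:
A²[1,1] = (1)(1) + (-1)(1) = 0
A²[1,2] = (1)(-1) + (-1)(1) = -2
A²[2,1] = (1)(1) + (1)(1) = 2
A²[2,2] = (1)(-1) + (1)(1) = 0
A² = 
  [  0,  -2]
  [  2,   0]

A^3 = A^2·A:
A^3[1,1] = (0)(1) + (-2)(1) = -2
A^3[1,2] = (0)(-1) + (-2)(1) = -2
A^3[2,1] = (2)(1) + (0)(1) = 2
A^3[2,2] = (2)(-1) + (0)(1) = -2
A^3 = 
  [ -2,  -2]
  [  2,  -2]

A^4 = A^3·A:
A^4[1,1] = (-2)(1) + (-2)(1) = -4
A^4[1,2] = (-2)(-1) + (-2)(1) = 0
A^4[2,1] = (2)(1) + (-2)(1) = 0
A^4[2,2] = (2)(-1) + (-2)(1) = -4
A^4 = 
  [ -4,   0]
  [  0,  -4]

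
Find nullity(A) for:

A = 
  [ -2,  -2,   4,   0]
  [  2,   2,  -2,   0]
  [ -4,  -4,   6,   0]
nullity(A) = 2

Row reduce:
R2 → R2 + (1)·R1
R3 → R3 - (2)·R1
R3 → R3 + (1)·R2
REF = 
  [ -2,  -2,   4,   0]
  [  0,   0,   2,   0]
  [  0,   0,   0,   0]
Pivot columns: 1, 3 → 2 pivots.
rank(A) = 2, so nullity(A) = 4 - 2 = 2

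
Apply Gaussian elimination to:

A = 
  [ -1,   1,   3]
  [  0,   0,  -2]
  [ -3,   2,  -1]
Row operations:
R3 → R3 - (3)·R1
Swap R2 ↔ R3

Resulting echelon form:
REF = 
  [ -1,   1,   3]
  [  0,  -1, -10]
  [  0,   0,  -2]

Rank = 3 (number of non-zero pivot rows).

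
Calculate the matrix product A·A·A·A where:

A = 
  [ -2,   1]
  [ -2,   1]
A^4 = 
  [  2,  -1]
  [  2,  -1]

A² = A·A:
A²[1,1] = (-2)(-2) + (1)(-2) = 2
A²[1,2] = (-2)(1) + (1)(1) = -1
A²[2,1] = (-2)(-2) + (1)(-2) = 2
A²[2,2] = (-2)(1) + (1)(1) = -1
A² = 
  [  2,  -1]
  [  2,  -1]

A^3 = A^2·A:
A^3[1,1] = (2)(-2) + (-1)(-2) = -2
A^3[1,2] = (2)(1) + (-1)(1) = 1
A^3[2,1] = (2)(-2) + (-1)(-2) = -2
A^3[2,2] = (2)(1) + (-1)(1) = 1
A^3 = 
  [ -2,   1]
  [ -2,   1]

A^4 = A^3·A:
A^4[1,1] = (-2)(-2) + (1)(-2) = 2
A^4[1,2] = (-2)(1) + (1)(1) = -1
A^4[2,1] = (-2)(-2) + (1)(-2) = 2
A^4[2,2] = (-2)(1) + (1)(1) = -1
A^4 = 
  [  2,  -1]
  [  2,  -1]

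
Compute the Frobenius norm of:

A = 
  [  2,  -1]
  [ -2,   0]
||A||_F = 3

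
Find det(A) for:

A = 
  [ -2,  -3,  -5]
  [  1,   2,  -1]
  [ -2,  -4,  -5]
7

Cofactor expansion along row 1:
det(A) = (-2)·((2)(-5) - (-1)(-4)) - (-3)·((1)(-5) - (-1)(-2)) + (-5)·((1)(-4) - (2)(-2))
  = (-2)(-14) - (-3)(-7) + (-5)(0)
  = 7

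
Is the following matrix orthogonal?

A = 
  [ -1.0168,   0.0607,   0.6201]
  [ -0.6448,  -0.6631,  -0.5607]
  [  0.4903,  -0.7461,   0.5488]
No

AᵀA = 
  [  1.6900,   0,   0.0001]
  [  0,   1.0001,   0]
  [  0.0001,   0,   1.0001]
≠ I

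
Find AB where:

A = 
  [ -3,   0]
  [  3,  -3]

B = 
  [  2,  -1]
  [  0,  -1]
AB = 
  [ -6,   3]
  [  6,   0]

A is 2×2 and B is 2×2, so AB is 2×2. Each entry is (row of A)·(column of B):
AB[1,1] = (-3)(2) + (0)(0) = -6
AB[1,2] = (-3)(-1) + (0)(-1) = 3
AB[2,1] = (3)(2) + (-3)(0) = 6
AB[2,2] = (3)(-1) + (-3)(-1) = 0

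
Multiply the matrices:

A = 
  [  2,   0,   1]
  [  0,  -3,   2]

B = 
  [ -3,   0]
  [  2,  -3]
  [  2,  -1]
AB = 
  [ -4,  -1]
  [ -2,   7]

A is 2×3 and B is 3×2, so AB is 2×2. Each entry is (row of A)·(column of B):
AB[1,1] = (2)(-3) + (0)(2) + (1)(2) = -4
AB[1,2] = (2)(0) + (0)(-3) + (1)(-1) = -1
AB[2,1] = (0)(-3) + (-3)(2) + (2)(2) = -2
AB[2,2] = (0)(0) + (-3)(-3) + (2)(-1) = 7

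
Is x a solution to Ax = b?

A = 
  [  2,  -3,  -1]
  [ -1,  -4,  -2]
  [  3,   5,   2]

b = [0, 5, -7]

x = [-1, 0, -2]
Yes

Ax = [0, 5, -7] = b ✓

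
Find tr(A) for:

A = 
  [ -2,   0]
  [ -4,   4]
2

tr(A) = -2 + 4 = 2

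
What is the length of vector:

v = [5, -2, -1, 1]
5.568

||v||₂ = √((5)² + (-2)² + (-1)² + (1)²) = √31 = 5.568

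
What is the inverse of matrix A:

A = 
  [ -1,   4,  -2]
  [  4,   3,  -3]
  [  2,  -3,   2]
det(A) = (-1)·((3)(2) - (-3)(-3)) - (4)·((4)(2) - (-3)(2)) + (-2)·((4)(-3) - (3)(2))
  = (-1)(-3) - (4)(14) + (-2)(-18)
  = -17
det(A) = -17 ≠ 0, so A is invertible.

Cofactors Cᵢⱼ = (-1)ⁱ⁺ʲ·Mᵢⱼ:
C = 
  [ -3, -14, -18]
  [ -2,   2,   5]
  [ -6, -11, -19]

adj(A) = Cᵀ:
adj(A) = 
  [ -3,  -2,  -6]
  [-14,   2, -11]
  [-18,   5, -19]

A⁻¹ = (-1/17) · adj(A):
A⁻¹ = 
  [ 3/17,  2/17,  6/17]
  [14/17, -2/17, 11/17]
  [18/17, -5/17, 19/17]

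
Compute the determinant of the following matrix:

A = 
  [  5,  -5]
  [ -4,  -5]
For a 2×2 matrix, det = ad - bc = (5)(-5) - (-5)(-4) = -45

det(A) = -45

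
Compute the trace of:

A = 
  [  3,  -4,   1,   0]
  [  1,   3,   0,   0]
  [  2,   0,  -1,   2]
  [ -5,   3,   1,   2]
7

tr(A) = 3 + 3 + -1 + 2 = 7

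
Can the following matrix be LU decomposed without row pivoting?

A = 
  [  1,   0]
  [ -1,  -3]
Yes.
A[1,1] = 1 ≠ 0, so Gaussian elimination proceeds without a row swap: multiplier ℓ₂₁ = (-1)/(1) = -1, and U[2,2] = -3 - (-1)(0) = -3.
L = 
  [  1,   0]
  [ -1,   1]
U = 
  [  1,   0]
  [  0,  -3]
Check row 2 of LU: [(-1)(1), (-1)(0) + (-3)] = [-1, -3] = row 2 of A ✓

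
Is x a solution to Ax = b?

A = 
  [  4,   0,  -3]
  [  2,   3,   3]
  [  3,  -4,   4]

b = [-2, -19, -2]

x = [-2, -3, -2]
Yes

Ax = [-2, -19, -2] = b ✓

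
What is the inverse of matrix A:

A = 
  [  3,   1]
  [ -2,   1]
det(A) = (3)(1) - (1)(-2) = 5
For a 2×2 matrix, A⁻¹ = (1/det(A)) · [[d, -b], [-c, a]]
    = (1/5) · [[1, -1], [2, 3]]

A⁻¹ = 
  [ 1/5, -1/5]
  [ 2/5,  3/5]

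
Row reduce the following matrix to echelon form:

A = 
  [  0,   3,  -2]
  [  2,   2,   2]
Row operations:
Swap R1 ↔ R2

Resulting echelon form:
REF = 
  [  2,   2,   2]
  [  0,   3,  -2]

Rank = 2 (number of non-zero pivot rows).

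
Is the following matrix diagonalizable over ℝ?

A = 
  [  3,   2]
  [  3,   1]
Yes

tr(A) = 4, det(A) = -3
Characteristic polynomial: λ² - tr(A)λ + det(A) = λ² - 4λ - 3
λ² - 4λ - 3 = 0  ⇒  λ = (4 ± √((-4)² - 4·(-3)))/2 = (4 ± √(28))/2
  = 2 + √7,  2 - √7
Eigenvalues: 2 + √7, 2 - √7  (≈ 4.646, -0.6458)
The two irrational eigenvalues are distinct (simple), so each has alg. mult. = geom. mult. = 1.
Sum of geometric multiplicities equals n, so A has n independent eigenvectors.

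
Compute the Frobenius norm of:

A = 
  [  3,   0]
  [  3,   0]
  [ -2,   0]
||A||_F = 4.69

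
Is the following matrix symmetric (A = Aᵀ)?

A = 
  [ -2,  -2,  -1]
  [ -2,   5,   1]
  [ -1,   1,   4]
Yes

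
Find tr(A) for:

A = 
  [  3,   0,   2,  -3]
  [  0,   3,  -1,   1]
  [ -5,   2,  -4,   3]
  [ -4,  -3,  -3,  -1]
1

tr(A) = 3 + 3 + -4 + -1 = 1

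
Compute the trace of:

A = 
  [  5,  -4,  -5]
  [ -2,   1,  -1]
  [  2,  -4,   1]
7

tr(A) = 5 + 1 + 1 = 7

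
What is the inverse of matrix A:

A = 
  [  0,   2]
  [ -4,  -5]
det(A) = (0)(-5) - (2)(-4) = 8
For a 2×2 matrix, A⁻¹ = (1/det(A)) · [[d, -b], [-c, a]]
    = (1/8) · [[-5, -2], [4, 0]]

A⁻¹ = 
  [-5/8, -1/4]
  [ 1/2,    0]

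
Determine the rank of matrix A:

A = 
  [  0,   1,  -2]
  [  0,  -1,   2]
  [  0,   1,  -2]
rank(A) = 1

Row reduce:
R2 → R2 + (1)·R1
R3 → R3 - (1)·R1
REF = 
  [  0,   1,  -2]
  [  0,   0,   0]
  [  0,   0,   0]
Pivot columns: 2 → 1 pivot.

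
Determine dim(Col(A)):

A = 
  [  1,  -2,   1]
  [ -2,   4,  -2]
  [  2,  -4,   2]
Row reduce:
R2 → R2 + (2)·R1
R3 → R3 - (2)·R1
REF = 
  [  1,  -2,   1]
  [  0,   0,   0]
  [  0,   0,   0]
Pivot columns: 1 → 1 pivot.
dim(Col(A)) = number of pivot columns = 1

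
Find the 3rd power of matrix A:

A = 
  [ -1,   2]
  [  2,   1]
A^3 = 
  [ -5,  10]
  [ 10,   5]

A² = A·A:
A²[1,1] = (-1)(-1) + (2)(2) = 5
A²[1,2] = (-1)(2) + (2)(1) = 0
A²[2,1] = (2)(-1) + (1)(2) = 0
A²[2,2] = (2)(2) + (1)(1) = 5
A² = 
  [  5,   0]
  [  0,   5]

A^3 = A^2·A:
A^3[1,1] = (5)(-1) + (0)(2) = -5
A^3[1,2] = (5)(2) + (0)(1) = 10
A^3[2,1] = (0)(-1) + (5)(2) = 10
A^3[2,2] = (0)(2) + (5)(1) = 5
A^3 = 
  [ -5,  10]
  [ 10,   5]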